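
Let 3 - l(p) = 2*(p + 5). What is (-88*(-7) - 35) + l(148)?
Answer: 278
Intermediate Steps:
l(p) = -7 - 2*p (l(p) = 3 - 2*(p + 5) = 3 - 2*(5 + p) = 3 - (10 + 2*p) = 3 + (-10 - 2*p) = -7 - 2*p)
(-88*(-7) - 35) + l(148) = (-88*(-7) - 35) + (-7 - 2*148) = (-8*(-77) - 35) + (-7 - 296) = (616 - 35) - 303 = 581 - 303 = 278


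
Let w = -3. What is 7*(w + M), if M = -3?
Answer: -42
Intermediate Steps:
7*(w + M) = 7*(-3 - 3) = 7*(-6) = -42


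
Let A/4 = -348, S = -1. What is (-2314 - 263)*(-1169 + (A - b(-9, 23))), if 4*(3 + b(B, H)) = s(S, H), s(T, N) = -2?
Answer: 13181355/2 ≈ 6.5907e+6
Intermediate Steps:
A = -1392 (A = 4*(-348) = -1392)
b(B, H) = -7/2 (b(B, H) = -3 + (¼)*(-2) = -3 - ½ = -7/2)
(-2314 - 263)*(-1169 + (A - b(-9, 23))) = (-2314 - 263)*(-1169 + (-1392 - 1*(-7/2))) = -2577*(-1169 + (-1392 + 7/2)) = -2577*(-1169 - 2777/2) = -2577*(-5115/2) = 13181355/2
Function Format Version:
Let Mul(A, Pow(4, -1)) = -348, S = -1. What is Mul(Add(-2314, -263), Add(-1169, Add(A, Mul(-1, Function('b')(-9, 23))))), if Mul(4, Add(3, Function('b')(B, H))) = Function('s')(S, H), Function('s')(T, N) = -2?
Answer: Rational(13181355, 2) ≈ 6.5907e+6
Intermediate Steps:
A = -1392 (A = Mul(4, -348) = -1392)
Function('b')(B, H) = Rational(-7, 2) (Function('b')(B, H) = Add(-3, Mul(Rational(1, 4), -2)) = Add(-3, Rational(-1, 2)) = Rational(-7, 2))
Mul(Add(-2314, -263), Add(-1169, Add(A, Mul(-1, Function('b')(-9, 23))))) = Mul(Add(-2314, -263), Add(-1169, Add(-1392, Mul(-1, Rational(-7, 2))))) = Mul(-2577, Add(-1169, Add(-1392, Rational(7, 2)))) = Mul(-2577, Add(-1169, Rational(-2777, 2))) = Mul(-2577, Rational(-5115, 2)) = Rational(13181355, 2)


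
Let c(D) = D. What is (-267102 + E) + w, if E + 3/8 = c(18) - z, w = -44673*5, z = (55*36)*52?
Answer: -4747275/8 ≈ -5.9341e+5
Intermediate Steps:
z = 102960 (z = 1980*52 = 102960)
w = -223365
E = -823539/8 (E = -3/8 + (18 - 1*102960) = -3/8 + (18 - 102960) = -3/8 - 102942 = -823539/8 ≈ -1.0294e+5)
(-267102 + E) + w = (-267102 - 823539/8) - 223365 = -2960355/8 - 223365 = -4747275/8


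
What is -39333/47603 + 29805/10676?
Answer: 998888307/508209628 ≈ 1.9655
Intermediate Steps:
-39333/47603 + 29805/10676 = 998888307/508209628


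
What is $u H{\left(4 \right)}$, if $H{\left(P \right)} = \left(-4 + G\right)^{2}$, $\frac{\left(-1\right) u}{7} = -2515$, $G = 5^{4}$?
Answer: $6789209805$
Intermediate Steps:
$G = 625$
$u = 17605$ ($u = \left(-7\right) \left(-2515\right) = 17605$)
$H{\left(P \right)} = 385641$ ($H{\left(P \right)} = \left(-4 + 625\right)^{2} = 621^{2} = 385641$)
$u H{\left(4 \right)} = 17605 \cdot 385641 = 6789209805$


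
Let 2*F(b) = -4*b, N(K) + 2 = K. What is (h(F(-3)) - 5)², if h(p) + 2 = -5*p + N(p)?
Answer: 1089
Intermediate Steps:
N(K) = -2 + K
F(b) = -2*b (F(b) = (-4*b)/2 = -2*b)
h(p) = -4 - 4*p (h(p) = -2 + (-5*p + (-2 + p)) = -2 + (-2 - 4*p) = -4 - 4*p)
(h(F(-3)) - 5)² = ((-4 - (-8)*(-3)) - 5)² = ((-4 - 4*6) - 5)² = ((-4 - 24) - 5)² = (-28 - 5)² = (-33)² = 1089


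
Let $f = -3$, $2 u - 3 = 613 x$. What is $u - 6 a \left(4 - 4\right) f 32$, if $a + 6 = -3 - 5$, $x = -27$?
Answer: $-8274$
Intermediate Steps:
$a = -14$ ($a = -6 - 8 = -14$)
$u = -8274$ ($u = \frac{3}{2} + \frac{613 \left(-27\right)}{2} = \frac{3}{2} + \frac{1}{2} \left(-16551\right) = \frac{3}{2} - \frac{16551}{2} = -8274$)
$u - 6 a \left(4 - 4\right) f 32 = -8274 - 6 \left(-14\right) \left(4 - 4\right) \left(-3\right) 32 = -8274 - \left(-84\right) 0 \left(-3\right) 32 = -8274 - 0 \left(-3\right) 32 = -8274 - 0 \cdot 32 = -8274 - 0 = -8274 + 0 = -8274$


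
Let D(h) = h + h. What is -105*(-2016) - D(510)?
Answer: 210660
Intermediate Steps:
D(h) = 2*h
-105*(-2016) - D(510) = -105*(-2016) - 2*510 = 211680 - 1*1020 = 211680 - 1020 = 210660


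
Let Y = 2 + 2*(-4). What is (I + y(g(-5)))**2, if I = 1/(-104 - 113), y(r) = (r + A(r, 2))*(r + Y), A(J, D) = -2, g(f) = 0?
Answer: 6775609/47089 ≈ 143.89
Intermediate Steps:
Y = -6 (Y = 2 - 8 = -6)
y(r) = (-6 + r)*(-2 + r) (y(r) = (r - 2)*(r - 6) = (-2 + r)*(-6 + r) = (-6 + r)*(-2 + r))
I = -1/217 (I = 1/(-217) = -1/217 ≈ -0.0046083)
(I + y(g(-5)))**2 = (-1/217 + (12 + 0**2 - 8*0))**2 = (-1/217 + (12 + 0 + 0))**2 = (-1/217 + 12)**2 = (2603/217)**2 = 6775609/47089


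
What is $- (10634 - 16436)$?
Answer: $5802$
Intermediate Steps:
$- (10634 - 16436) = \left(-1\right) \left(-5802\right) = 5802$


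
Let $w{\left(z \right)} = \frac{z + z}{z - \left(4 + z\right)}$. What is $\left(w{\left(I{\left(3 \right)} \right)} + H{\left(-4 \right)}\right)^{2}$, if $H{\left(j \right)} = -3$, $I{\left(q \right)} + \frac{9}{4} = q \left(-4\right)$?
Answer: $\frac{1089}{64} \approx 17.016$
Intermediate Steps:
$I{\left(q \right)} = - \frac{9}{4} - 4 q$ ($I{\left(q \right)} = - \frac{9}{4} + q \left(-4\right) = - \frac{9}{4} - 4 q$)
$w{\left(z \right)} = - \frac{z}{2}$ ($w{\left(z \right)} = \frac{2 z}{-4} = 2 z \left(- \frac{1}{4}\right) = - \frac{z}{2}$)
$\left(w{\left(I{\left(3 \right)} \right)} + H{\left(-4 \right)}\right)^{2} = \left(- \frac{- \frac{9}{4} - 12}{2} - 3\right)^{2} = \left(\left(- \frac{1}{2}\right) \left(- \frac{57}{4}\right) - 3\right)^{2} = \left(\frac{57}{8} - 3\right)^{2} = \left(\frac{33}{8}\right)^{2} = \frac{1089}{64}$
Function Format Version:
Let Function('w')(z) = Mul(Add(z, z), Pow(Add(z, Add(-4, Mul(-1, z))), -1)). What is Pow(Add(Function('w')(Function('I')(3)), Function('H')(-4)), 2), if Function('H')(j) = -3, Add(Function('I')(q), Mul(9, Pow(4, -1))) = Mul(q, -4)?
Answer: Rational(1089, 64) ≈ 17.016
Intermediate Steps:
Function('I')(q) = Add(Rational(-9, 4), Mul(-4, q)) (Function('I')(q) = Add(Rational(-9, 4), Mul(q, -4)) = Add(Rational(-9, 4), Mul(-4, q)))
Function('w')(z) = Mul(Rational(-1, 2), z) (Function('w')(z) = Mul(Mul(2, z), Pow(-4, -1)) = Mul(Mul(2, z), Rational(-1, 4)) = Mul(Rational(-1, 2), z))
Pow(Add(Function('w')(Function('I')(3)), Function('H')(-4)), 2) = Pow(Add(Mul(Rational(-1, 2), Add(Rational(-9, 4), Mul(-4, 3))), -3), 2) = Pow(Add(Mul(Rational(-1, 2), Add(Rational(-9, 4), -12)), -3), 2) = Pow(Add(Mul(Rational(-1, 2), Rational(-57, 4)), -3), 2) = Pow(Add(Rational(57, 8), -3), 2) = Pow(Rational(33, 8), 2) = Rational(1089, 64)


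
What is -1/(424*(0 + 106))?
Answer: -1/44944 ≈ -2.2250e-5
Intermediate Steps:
-1/(424*(0 + 106)) = -1/(424*106) = -1/44944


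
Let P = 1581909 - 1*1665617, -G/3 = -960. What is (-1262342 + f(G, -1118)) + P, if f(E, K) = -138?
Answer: -1346188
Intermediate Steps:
G = 2880 (G = -3*(-960) = 2880)
P = -83708 (P = 1581909 - 1665617 = -83708)
(-1262342 + f(G, -1118)) + P = (-1262342 - 138) - 83708 = -1262480 - 83708 = -1346188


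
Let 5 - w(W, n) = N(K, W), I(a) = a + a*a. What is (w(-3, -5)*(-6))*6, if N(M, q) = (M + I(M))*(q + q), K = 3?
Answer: -3420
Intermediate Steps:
I(a) = a + a**2
N(M, q) = 2*q*(M + M*(1 + M)) (N(M, q) = (M + M*(1 + M))*(q + q) = (M + M*(1 + M))*(2*q) = 2*q*(M + M*(1 + M)))
w(W, n) = 5 - 30*W (w(W, n) = 5 - 2*3*W*(2 + 3) = 5 - 2*3*W*5 = 5 - 30*W)
(w(-3, -5)*(-6))*6 = ((5 - 30*(-3))*(-6))*6 = ((5 + 90)*(-6))*6 = (95*(-6))*6 = -570*6 = -3420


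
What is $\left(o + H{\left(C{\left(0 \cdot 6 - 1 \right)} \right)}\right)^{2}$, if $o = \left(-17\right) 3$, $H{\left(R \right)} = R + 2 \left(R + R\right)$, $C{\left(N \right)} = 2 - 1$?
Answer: $2116$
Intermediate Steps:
$C{\left(N \right)} = 1$
$H{\left(R \right)} = 5 R$ ($H{\left(R \right)} = R + 2 \cdot 2 R = R + 4 R = 5 R$)
$o = -51$
$\left(o + H{\left(C{\left(0 \cdot 6 - 1 \right)} \right)}\right)^{2} = \left(-51 + 5 \cdot 1\right)^{2} = \left(-51 + 5\right)^{2} = \left(-46\right)^{2} = 2116$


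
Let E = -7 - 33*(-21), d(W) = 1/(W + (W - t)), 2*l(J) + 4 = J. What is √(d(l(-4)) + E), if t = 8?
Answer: 5*√439/4 ≈ 26.190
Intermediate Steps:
l(J) = -2 + J/2
d(W) = 1/(-8 + 2*W) (d(W) = 1/(W + (W - 1*8)) = 1/(W + (W - 8)) = 1/(W + (-8 + W)) = 1/(-8 + 2*W))
E = 686 (E = -7 + 693 = 686)
√(d(l(-4)) + E) = √(1/(2*(-4 + (-2 + (½)*(-4)))) + 686) = √(1/(2*(-4 + (-2 - 2))) + 686) = √(1/(2*(-4 - 4)) + 686) = √((½)/(-8) + 686) = √((½)*(-⅛) + 686) = √(-1/16 + 686) = √(10975/16) = 5*√439/4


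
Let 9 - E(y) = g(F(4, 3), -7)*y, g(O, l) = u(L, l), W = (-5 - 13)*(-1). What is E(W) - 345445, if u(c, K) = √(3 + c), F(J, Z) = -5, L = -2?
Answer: -345454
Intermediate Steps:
W = 18 (W = -18*(-1) = 18)
g(O, l) = 1 (g(O, l) = √(3 - 2) = √1 = 1)
E(y) = 9 - y
E(W) - 345445 = (9 - 1*18) - 345445 = (9 - 18) - 345445 = -9 - 345445 = -345454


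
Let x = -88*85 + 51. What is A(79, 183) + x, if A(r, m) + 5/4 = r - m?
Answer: -30137/4 ≈ -7534.3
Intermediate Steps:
A(r, m) = -5/4 + r - m (A(r, m) = -5/4 + (r - m) = -5/4 + r - m)
x = -7429 (x = -7480 + 51 = -7429)
A(79, 183) + x = (-5/4 + 79 - 1*183) - 7429 = (-5/4 + 79 - 183) - 7429 = -421/4 - 7429 = -30137/4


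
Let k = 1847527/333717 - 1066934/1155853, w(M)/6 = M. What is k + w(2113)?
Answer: 4892036408241331/385727795601 ≈ 12683.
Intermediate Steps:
w(M) = 6*M
k = 1779415611853/385727795601 (k = 1847527*(1/333717) - 1066934*1/1155853 = 1847527/333717 - 1066934/1155853 = 1779415611853/385727795601 ≈ 4.6131)
k + w(2113) = 1779415611853/385727795601 + 6*2113 = 1779415611853/385727795601 + 12678 = 4892036408241331/385727795601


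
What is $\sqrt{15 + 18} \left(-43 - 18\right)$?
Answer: $- 61 \sqrt{33} \approx -350.42$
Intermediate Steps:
$\sqrt{15 + 18} \left(-43 - 18\right) = \sqrt{33} \left(-61\right) = - 61 \sqrt{33}$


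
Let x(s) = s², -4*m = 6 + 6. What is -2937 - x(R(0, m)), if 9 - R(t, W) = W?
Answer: -3081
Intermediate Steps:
m = -3 (m = -(6 + 6)/4 = -¼*12 = -3)
R(t, W) = 9 - W
-2937 - x(R(0, m)) = -2937 - (9 - 1*(-3))² = -2937 - (9 + 3)² = -2937 - 1*12² = -2937 - 1*144 = -2937 - 144 = -3081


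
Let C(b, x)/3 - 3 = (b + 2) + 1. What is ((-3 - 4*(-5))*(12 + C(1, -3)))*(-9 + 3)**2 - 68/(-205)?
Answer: 4140248/205 ≈ 20196.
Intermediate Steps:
C(b, x) = 18 + 3*b (C(b, x) = 9 + 3*((b + 2) + 1) = 9 + 3*((2 + b) + 1) = 9 + 3*(3 + b) = 9 + (9 + 3*b) = 18 + 3*b)
((-3 - 4*(-5))*(12 + C(1, -3)))*(-9 + 3)**2 - 68/(-205) = ((-3 - 4*(-5))*(12 + (18 + 3*1)))*(-9 + 3)**2 - 68/(-205) = ((-3 + 20)*(12 + (18 + 3)))*(-6)**2 - 68*(-1)/205 = (17*(12 + 21))*36 - 1*(-68/205) = (17*33)*36 + 68/205 = 561*36 + 68/205 = 20196 + 68/205 = 4140248/205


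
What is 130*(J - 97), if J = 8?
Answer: -11570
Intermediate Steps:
130*(J - 97) = 130*(8 - 97) = 130*(-89) = -11570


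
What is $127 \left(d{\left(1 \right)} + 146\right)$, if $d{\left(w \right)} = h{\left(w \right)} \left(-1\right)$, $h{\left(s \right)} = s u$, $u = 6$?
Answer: $17780$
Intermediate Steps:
$h{\left(s \right)} = 6 s$ ($h{\left(s \right)} = s 6 = 6 s$)
$d{\left(w \right)} = - 6 w$ ($d{\left(w \right)} = 6 w \left(-1\right) = - 6 w$)
$127 \left(d{\left(1 \right)} + 146\right) = 127 \left(\left(-6\right) 1 + 146\right) = 127 \left(-6 + 146\right) = 127 \cdot 140 = 17780$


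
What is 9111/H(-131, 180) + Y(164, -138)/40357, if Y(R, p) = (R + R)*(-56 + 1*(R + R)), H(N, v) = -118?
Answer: -357165139/4762126 ≈ -75.001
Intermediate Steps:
Y(R, p) = 2*R*(-56 + 2*R) (Y(R, p) = (2*R)*(-56 + 1*(2*R)) = (2*R)*(-56 + 2*R) = 2*R*(-56 + 2*R))
9111/H(-131, 180) + Y(164, -138)/40357 = 9111/(-118) + (4*164*(-28 + 164))/40357 = 9111*(-1/118) + (4*164*136)*(1/40357) = -9111/118 + 89216*(1/40357) = -9111/118 + 89216/40357 = -357165139/4762126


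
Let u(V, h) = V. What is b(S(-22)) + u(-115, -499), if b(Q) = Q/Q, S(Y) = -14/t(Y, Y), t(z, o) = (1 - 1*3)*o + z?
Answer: -114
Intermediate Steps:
t(z, o) = z - 2*o (t(z, o) = (1 - 3)*o + z = -2*o + z = z - 2*o)
S(Y) = 14/Y (S(Y) = -14/(Y - 2*Y) = -14*(-1/Y) = -(-14)/Y = 14/Y)
b(Q) = 1
b(S(-22)) + u(-115, -499) = 1 - 115 = -114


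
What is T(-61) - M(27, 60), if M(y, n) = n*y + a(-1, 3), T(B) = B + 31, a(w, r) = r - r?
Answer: -1650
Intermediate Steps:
a(w, r) = 0
T(B) = 31 + B
M(y, n) = n*y (M(y, n) = n*y + 0 = n*y)
T(-61) - M(27, 60) = (31 - 61) - 60*27 = -30 - 1*1620 = -30 - 1620 = -1650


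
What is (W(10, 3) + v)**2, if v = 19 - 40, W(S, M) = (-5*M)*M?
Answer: 4356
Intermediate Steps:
W(S, M) = -5*M**2
v = -21
(W(10, 3) + v)**2 = (-5*3**2 - 21)**2 = (-5*9 - 21)**2 = (-45 - 21)**2 = (-66)**2 = 4356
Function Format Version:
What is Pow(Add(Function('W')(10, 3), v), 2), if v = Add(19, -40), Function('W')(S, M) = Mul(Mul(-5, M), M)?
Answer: 4356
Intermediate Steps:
Function('W')(S, M) = Mul(-5, Pow(M, 2))
v = -21
Pow(Add(Function('W')(10, 3), v), 2) = Pow(Add(Mul(-5, Pow(3, 2)), -21), 2) = Pow(Add(Mul(-5, 9), -21), 2) = Pow(Add(-45, -21), 2) = Pow(-66, 2) = 4356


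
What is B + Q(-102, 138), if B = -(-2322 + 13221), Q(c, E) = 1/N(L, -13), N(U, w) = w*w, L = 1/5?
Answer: -1841930/169 ≈ -10899.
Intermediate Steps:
L = ⅕ ≈ 0.20000
N(U, w) = w²
Q(c, E) = 1/169 (Q(c, E) = 1/((-13)²) = 1/169)
B = -10899 (B = -1*10899 = -10899)
B + Q(-102, 138) = -10899 + 1/169 = -1841930/169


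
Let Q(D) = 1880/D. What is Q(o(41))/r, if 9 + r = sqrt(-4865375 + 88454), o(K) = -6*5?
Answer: 94/796167 + 94*I*sqrt(530769)/2388501 ≈ 0.00011807 + 0.028672*I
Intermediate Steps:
o(K) = -30
r = -9 + 3*I*sqrt(530769) (r = -9 + sqrt(-4865375 + 88454) = -9 + sqrt(-4776921) = -9 + 3*I*sqrt(530769) ≈ -9.0 + 2185.6*I)
Q(o(41))/r = (1880/(-30))/(-9 + 3*I*sqrt(530769)) = (1880*(-1/30))/(-9 + 3*I*sqrt(530769)) = -188/(3*(-9 + 3*I*sqrt(530769)))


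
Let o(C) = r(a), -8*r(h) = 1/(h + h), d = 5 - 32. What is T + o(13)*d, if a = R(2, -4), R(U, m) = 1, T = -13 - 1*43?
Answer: -869/16 ≈ -54.313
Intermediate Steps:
T = -56 (T = -13 - 43 = -56)
d = -27
a = 1
r(h) = -1/(16*h) (r(h) = -1/(8*(h + h)) = -1/(2*h)/8 = -1/(16*h))
o(C) = -1/16 (o(C) = -1/16/1 = -1/16*1 = -1/16)
T + o(13)*d = -56 - 1/16*(-27) = -56 + 27/16 = -869/16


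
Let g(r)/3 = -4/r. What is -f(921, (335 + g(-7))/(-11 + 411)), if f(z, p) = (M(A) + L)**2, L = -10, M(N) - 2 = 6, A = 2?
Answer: -4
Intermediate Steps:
M(N) = 8 (M(N) = 2 + 6 = 8)
g(r) = -12/r (g(r) = 3*(-4/r) = -12/r)
f(z, p) = 4 (f(z, p) = (8 - 10)**2 = (-2)**2 = 4)
-f(921, (335 + g(-7))/(-11 + 411)) = -1*4 = -4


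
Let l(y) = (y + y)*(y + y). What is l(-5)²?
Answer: 10000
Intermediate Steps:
l(y) = 4*y² (l(y) = (2*y)*(2*y) = 4*y²)
l(-5)² = (4*(-5)²)² = (4*25)² = 100² = 10000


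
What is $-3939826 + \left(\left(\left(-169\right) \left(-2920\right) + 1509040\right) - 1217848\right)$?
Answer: $-3155154$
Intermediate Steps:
$-3939826 + \left(\left(\left(-169\right) \left(-2920\right) + 1509040\right) - 1217848\right) = -3939826 + \left(\left(493480 + 1509040\right) - 1217848\right) = -3939826 + \left(2002520 - 1217848\right) = -3939826 + 784672 = -3155154$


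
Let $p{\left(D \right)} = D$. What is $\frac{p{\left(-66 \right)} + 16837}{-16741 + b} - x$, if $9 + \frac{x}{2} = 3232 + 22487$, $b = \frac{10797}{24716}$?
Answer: $- \frac{686320687736}{13347089} \approx -51421.0$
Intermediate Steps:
$b = \frac{10797}{24716}$ ($b = 10797 \cdot \frac{1}{24716} = \frac{10797}{24716} \approx 0.43684$)
$x = 51420$ ($x = -18 + 2 \left(3232 + 22487\right) = -18 + 2 \cdot 25719 = -18 + 51438 = 51420$)
$\frac{p{\left(-66 \right)} + 16837}{-16741 + b} - x = \frac{-66 + 16837}{-16741 + \frac{10797}{24716}} - 51420 = \frac{16771}{- \frac{413759759}{24716}} - 51420 = 16771 \left(- \frac{24716}{413759759}\right) - 51420 = - \frac{13371356}{13347089} - 51420 = - \frac{686320687736}{13347089}$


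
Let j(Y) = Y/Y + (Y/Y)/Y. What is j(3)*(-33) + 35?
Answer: -9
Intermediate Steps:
j(Y) = 1 + 1/Y
j(3)*(-33) + 35 = ((1 + 3)/3)*(-33) + 35 = ((⅓)*4)*(-33) + 35 = (4/3)*(-33) + 35 = -44 + 35 = -9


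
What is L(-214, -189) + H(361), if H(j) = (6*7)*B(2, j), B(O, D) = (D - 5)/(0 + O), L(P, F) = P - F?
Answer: 7451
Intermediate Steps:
B(O, D) = (-5 + D)/O
H(j) = -105 + 21*j (H(j) = (6*7)*((-5 + j)/2) = 42*((-5 + j)/2) = 42*(-5/2 + j/2) = -105 + 21*j)
L(-214, -189) + H(361) = (-214 - 1*(-189)) + (-105 + 21*361) = (-214 + 189) + (-105 + 7581) = -25 + 7476 = 7451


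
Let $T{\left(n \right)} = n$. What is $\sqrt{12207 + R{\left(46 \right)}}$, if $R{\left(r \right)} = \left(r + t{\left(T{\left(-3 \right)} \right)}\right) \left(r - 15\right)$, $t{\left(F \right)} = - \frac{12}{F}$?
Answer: $\sqrt{13757} \approx 117.29$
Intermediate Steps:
$R{\left(r \right)} = \left(-15 + r\right) \left(4 + r\right)$ ($R{\left(r \right)} = \left(r - \frac{12}{-3}\right) \left(r - 15\right) = \left(r - -4\right) \left(-15 + r\right) = \left(r + 4\right) \left(-15 + r\right) = \left(4 + r\right) \left(-15 + r\right) = \left(-15 + r\right) \left(4 + r\right)$)
$\sqrt{12207 + R{\left(46 \right)}} = \sqrt{12207 - \left(566 - 2116\right)} = \sqrt{12207 - -1550} = \sqrt{12207 + 1550} = \sqrt{13757}$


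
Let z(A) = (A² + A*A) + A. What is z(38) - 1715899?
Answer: -1712973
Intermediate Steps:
z(A) = A + 2*A² (z(A) = (A² + A²) + A = 2*A² + A = A + 2*A²)
z(38) - 1715899 = 38*(1 + 2*38) - 1715899 = 38*(1 + 76) - 1715899 = 38*77 - 1715899 = 2926 - 1715899 = -1712973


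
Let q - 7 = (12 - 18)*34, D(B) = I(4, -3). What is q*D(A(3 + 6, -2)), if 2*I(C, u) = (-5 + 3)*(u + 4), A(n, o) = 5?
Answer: 197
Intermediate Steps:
I(C, u) = -4 - u (I(C, u) = ((-5 + 3)*(u + 4))/2 = (-2*(4 + u))/2 = (-8 - 2*u)/2 = -4 - u)
D(B) = -1 (D(B) = -4 - 1*(-3) = -4 + 3 = -1)
q = -197 (q = 7 + (12 - 18)*34 = 7 - 6*34 = 7 - 204 = -197)
q*D(A(3 + 6, -2)) = -197*(-1) = 197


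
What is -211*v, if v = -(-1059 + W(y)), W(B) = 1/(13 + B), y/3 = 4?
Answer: -5586014/25 ≈ -2.2344e+5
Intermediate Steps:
y = 12 (y = 3*4 = 12)
v = 26474/25 (v = -(-1059 + 1/(13 + 12)) = -(-1059 + 1/25) = -1*(-26474/25) = 26474/25 ≈ 1059.0)
-211*v = -211*26474/25 = -5586014/25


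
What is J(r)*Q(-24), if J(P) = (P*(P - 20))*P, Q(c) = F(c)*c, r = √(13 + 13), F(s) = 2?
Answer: 24960 - 1248*√26 ≈ 18596.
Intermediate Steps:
r = √26 ≈ 5.0990
Q(c) = 2*c
J(P) = P²*(-20 + P) (J(P) = (P*(-20 + P))*P = P²*(-20 + P))
J(r)*Q(-24) = ((√26)²*(-20 + √26))*(2*(-24)) = (26*(-20 + √26))*(-48) = (-520 + 26*√26)*(-48) = 24960 - 1248*√26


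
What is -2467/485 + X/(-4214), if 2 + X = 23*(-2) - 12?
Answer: -5183419/1021895 ≈ -5.0724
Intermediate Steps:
X = -60 (X = -2 + (23*(-2) - 12) = -2 + (-46 - 12) = -2 - 58 = -60)
-2467/485 + X/(-4214) = -2467/485 - 60/(-4214) = -2467*1/485 - 60*(-1/4214) = -2467/485 + 30/2107 = -5183419/1021895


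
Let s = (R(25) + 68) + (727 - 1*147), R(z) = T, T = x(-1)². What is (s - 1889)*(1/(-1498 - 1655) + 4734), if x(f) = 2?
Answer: -18463834337/3153 ≈ -5.8560e+6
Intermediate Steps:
T = 4 (T = 2² = 4)
R(z) = 4
s = 652 (s = (4 + 68) + (727 - 1*147) = 72 + (727 - 147) = 72 + 580 = 652)
(s - 1889)*(1/(-1498 - 1655) + 4734) = (652 - 1889)*(1/(-1498 - 1655) + 4734) = -1237*(1/(-3153) + 4734) = -1237*(-1/3153 + 4734) = -1237*14926301/3153 = -18463834337/3153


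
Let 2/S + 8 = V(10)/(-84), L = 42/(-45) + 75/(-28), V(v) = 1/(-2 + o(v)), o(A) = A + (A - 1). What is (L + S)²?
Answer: 13736281650001/921024090000 ≈ 14.914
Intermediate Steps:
o(A) = -1 + 2*A (o(A) = A + (-1 + A) = -1 + 2*A)
V(v) = 1/(-3 + 2*v) (V(v) = 1/(-2 + (-1 + 2*v)) = 1/(-3 + 2*v))
L = -1517/420 (L = 42*(-1/45) + 75*(-1/28) = -14/15 - 75/28 = -1517/420 ≈ -3.6119)
S = -2856/11425 (S = 2/(-8 + 1/((-3 + 2*10)*(-84))) = 2/(-8 - 1/84/(-3 + 20)) = 2/(-8 - 1/84/17) = 2/(-8 + (1/17)*(-1/84)) = 2/(-8 - 1/1428) = 2/(-11425/1428) = 2*(-1428/11425) = -2856/11425 ≈ -0.24998)
(L + S)² = (-1517/420 - 2856/11425)² = (-3706249/959700)² = 13736281650001/921024090000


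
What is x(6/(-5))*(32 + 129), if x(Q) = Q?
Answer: -966/5 ≈ -193.20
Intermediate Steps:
x(6/(-5))*(32 + 129) = (6/(-5))*(32 + 129) = (6*(-⅕))*161 = -6/5*161 = -966/5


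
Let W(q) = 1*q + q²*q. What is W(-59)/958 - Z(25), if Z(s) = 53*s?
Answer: -737394/479 ≈ -1539.4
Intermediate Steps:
W(q) = q + q³
W(-59)/958 - Z(25) = (-59 + (-59)³)/958 - 53*25 = (-59 - 205379)*(1/958) - 1*1325 = -205438*1/958 - 1325 = -102719/479 - 1325 = -737394/479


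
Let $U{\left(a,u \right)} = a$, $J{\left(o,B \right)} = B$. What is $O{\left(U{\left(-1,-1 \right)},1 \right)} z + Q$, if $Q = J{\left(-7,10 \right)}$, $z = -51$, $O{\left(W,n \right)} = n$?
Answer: $-41$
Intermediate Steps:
$Q = 10$
$O{\left(U{\left(-1,-1 \right)},1 \right)} z + Q = 1 \left(-51\right) + 10 = -51 + 10 = -41$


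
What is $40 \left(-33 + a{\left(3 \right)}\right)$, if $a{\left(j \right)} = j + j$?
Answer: $-1080$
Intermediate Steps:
$a{\left(j \right)} = 2 j$
$40 \left(-33 + a{\left(3 \right)}\right) = 40 \left(-33 + 2 \cdot 3\right) = 40 \left(-33 + 6\right) = 40 \left(-27\right) = -1080$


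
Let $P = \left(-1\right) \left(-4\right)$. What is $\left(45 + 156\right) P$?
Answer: $804$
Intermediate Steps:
$P = 4$
$\left(45 + 156\right) P = \left(45 + 156\right) 4 = 201 \cdot 4 = 804$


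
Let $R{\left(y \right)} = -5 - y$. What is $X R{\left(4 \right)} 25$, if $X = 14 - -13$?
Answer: $-6075$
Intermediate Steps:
$X = 27$ ($X = 14 + 13 = 27$)
$X R{\left(4 \right)} 25 = 27 \left(-5 - 4\right) 25 = 27 \left(-9\right) 25 = \left(-243\right) 25 = -6075$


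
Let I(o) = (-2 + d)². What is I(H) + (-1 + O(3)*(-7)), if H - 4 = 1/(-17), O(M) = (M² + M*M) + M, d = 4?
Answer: -144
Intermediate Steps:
O(M) = M + 2*M² (O(M) = (M² + M²) + M = 2*M² + M = M + 2*M²)
H = 67/17 (H = 4 + 1/(-17) = 4 - 1/17 = 67/17 ≈ 3.9412)
I(o) = 4 (I(o) = (-2 + 4)² = 2² = 4)
I(H) + (-1 + O(3)*(-7)) = 4 + (-1 + (3*(1 + 2*3))*(-7)) = 4 + (-1 + (3*(1 + 6))*(-7)) = 4 + (-1 + (3*7)*(-7)) = 4 + (-1 + 21*(-7)) = 4 + (-1 - 147) = 4 - 148 = -144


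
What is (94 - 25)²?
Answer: 4761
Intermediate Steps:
(94 - 25)² = 69² = 4761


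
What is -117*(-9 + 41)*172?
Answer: -643968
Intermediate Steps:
-117*(-9 + 41)*172 = -117*32*172 = -3744*172 = -643968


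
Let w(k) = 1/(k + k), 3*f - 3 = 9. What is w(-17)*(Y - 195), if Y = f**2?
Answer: 179/34 ≈ 5.2647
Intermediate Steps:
f = 4 (f = 1 + (1/3)*9 = 1 + 3 = 4)
Y = 16 (Y = 4**2 = 16)
w(k) = 1/(2*k)
w(-17)*(Y - 195) = ((1/2)/(-17))*(16 - 195) = ((1/2)*(-1/17))*(-179) = -1/34*(-179) = 179/34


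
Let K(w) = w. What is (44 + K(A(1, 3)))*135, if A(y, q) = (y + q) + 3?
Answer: 6885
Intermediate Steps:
A(y, q) = 3 + q + y (A(y, q) = (q + y) + 3 = 3 + q + y)
(44 + K(A(1, 3)))*135 = (44 + (3 + 3 + 1))*135 = (44 + 7)*135 = 51*135 = 6885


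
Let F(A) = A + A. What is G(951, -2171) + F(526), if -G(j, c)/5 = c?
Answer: 11907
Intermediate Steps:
F(A) = 2*A
G(j, c) = -5*c
G(951, -2171) + F(526) = -5*(-2171) + 2*526 = 10855 + 1052 = 11907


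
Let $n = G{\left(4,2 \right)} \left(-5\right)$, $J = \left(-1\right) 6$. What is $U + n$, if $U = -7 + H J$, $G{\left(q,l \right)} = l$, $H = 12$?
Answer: $-89$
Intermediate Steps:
$J = -6$
$n = -10$ ($n = 2 \left(-5\right) = -10$)
$U = -79$ ($U = -7 + 12 \left(-6\right) = -7 - 72 = -79$)
$U + n = -79 - 10 = -89$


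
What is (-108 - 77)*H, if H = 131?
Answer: -24235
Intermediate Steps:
(-108 - 77)*H = (-108 - 77)*131 = -185*131 = -24235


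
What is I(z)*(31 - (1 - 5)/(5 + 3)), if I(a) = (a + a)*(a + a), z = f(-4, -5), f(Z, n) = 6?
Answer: 4536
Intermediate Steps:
z = 6
I(a) = 4*a² (I(a) = (2*a)*(2*a) = 4*a²)
I(z)*(31 - (1 - 5)/(5 + 3)) = (4*6²)*(31 - (1 - 5)/(5 + 3)) = (4*36)*(31 - (-4)/8) = 144*(31 - (-4)/8) = 144*(31 - 1*(-½)) = 144*(31 + ½) = 144*(63/2) = 4536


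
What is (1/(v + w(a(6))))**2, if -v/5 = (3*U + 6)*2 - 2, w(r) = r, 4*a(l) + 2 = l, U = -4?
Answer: 1/5041 ≈ 0.00019837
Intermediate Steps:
a(l) = -1/2 + l/4
v = 70 (v = -5*((3*(-4) + 6)*2 - 2) = -5*((-12 + 6)*2 - 2) = -5*(-6*2 - 2) = -5*(-12 - 2) = -5*(-14) = 70)
(1/(v + w(a(6))))**2 = (1/(70 + (-1/2 + (1/4)*6)))**2 = (1/(70 + (-1/2 + 3/2)))**2 = (1/(70 + 1))**2 = (1/71)**2 = 1/5041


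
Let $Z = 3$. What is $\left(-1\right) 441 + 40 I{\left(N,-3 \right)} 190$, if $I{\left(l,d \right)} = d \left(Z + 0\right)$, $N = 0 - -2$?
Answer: $-68841$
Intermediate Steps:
$N = 2$ ($N = 0 + 2 = 2$)
$I{\left(l,d \right)} = 3 d$ ($I{\left(l,d \right)} = d \left(3 + 0\right) = d 3 = 3 d$)
$\left(-1\right) 441 + 40 I{\left(N,-3 \right)} 190 = \left(-1\right) 441 + 40 \cdot 3 \left(-3\right) 190 = -441 + 40 \left(-9\right) 190 = -441 - 68400 = -68841$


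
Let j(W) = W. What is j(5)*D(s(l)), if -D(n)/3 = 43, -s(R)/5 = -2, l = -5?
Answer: -645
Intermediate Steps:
s(R) = 10 (s(R) = -5*(-2) = 10)
D(n) = -129 (D(n) = -3*43 = -129)
j(5)*D(s(l)) = 5*(-129) = -645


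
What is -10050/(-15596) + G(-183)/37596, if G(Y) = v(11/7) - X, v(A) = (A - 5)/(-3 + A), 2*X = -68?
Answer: 9096334/14094885 ≈ 0.64536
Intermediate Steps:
X = -34 (X = (½)*(-68) = -34)
v(A) = (-5 + A)/(-3 + A)
G(Y) = 182/5 (G(Y) = (-5 + 11/7)/(-3 + 11/7) - 1*(-34) = (-5 + 11*(⅐))/(-3 + 11*(⅐)) + 34 = (-5 + 11/7)/(-3 + 11/7) + 34 = -24/7/(-10/7) + 34 = -7/10*(-24/7) + 34 = 12/5 + 34 = 182/5)
-10050/(-15596) + G(-183)/37596 = -10050/(-15596) + (182/5)/37596 = -10050*(-1/15596) + (182/5)*(1/37596) = 5025/7798 + 7/7230 = 9096334/14094885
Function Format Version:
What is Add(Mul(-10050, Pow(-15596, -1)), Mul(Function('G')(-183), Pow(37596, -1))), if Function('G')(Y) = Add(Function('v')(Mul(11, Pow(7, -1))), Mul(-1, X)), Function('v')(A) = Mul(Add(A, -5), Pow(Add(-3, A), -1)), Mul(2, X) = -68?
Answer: Rational(9096334, 14094885) ≈ 0.64536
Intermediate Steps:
X = -34 (X = Mul(Rational(1, 2), -68) = -34)
Function('v')(A) = Mul(Pow(Add(-3, A), -1), Add(-5, A)) (Function('v')(A) = Mul(Add(-5, A), Pow(Add(-3, A), -1)) = Mul(Pow(Add(-3, A), -1), Add(-5, A)))
Function('G')(Y) = Rational(182, 5) (Function('G')(Y) = Add(Mul(Pow(Add(-3, Mul(11, Pow(7, -1))), -1), Add(-5, Mul(11, Pow(7, -1)))), Mul(-1, -34)) = Add(Mul(Pow(Add(-3, Mul(11, Rational(1, 7))), -1), Add(-5, Mul(11, Rational(1, 7)))), 34) = Add(Mul(Pow(Add(-3, Rational(11, 7)), -1), Add(-5, Rational(11, 7))), 34) = Add(Mul(Pow(Rational(-10, 7), -1), Rational(-24, 7)), 34) = Add(Mul(Rational(-7, 10), Rational(-24, 7)), 34) = Add(Rational(12, 5), 34) = Rational(182, 5))
Add(Mul(-10050, Pow(-15596, -1)), Mul(Function('G')(-183), Pow(37596, -1))) = Add(Mul(-10050, Pow(-15596, -1)), Mul(Rational(182, 5), Pow(37596, -1))) = Add(Mul(-10050, Rational(-1, 15596)), Mul(Rational(182, 5), Rational(1, 37596))) = Add(Rational(5025, 7798), Rational(7, 7230)) = Rational(9096334, 14094885)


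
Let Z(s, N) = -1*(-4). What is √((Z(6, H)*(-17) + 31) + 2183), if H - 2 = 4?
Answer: √2146 ≈ 46.325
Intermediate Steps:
H = 6 (H = 2 + 4 = 6)
Z(s, N) = 4
√((Z(6, H)*(-17) + 31) + 2183) = √((4*(-17) + 31) + 2183) = √((-68 + 31) + 2183) = √(-37 + 2183) = √2146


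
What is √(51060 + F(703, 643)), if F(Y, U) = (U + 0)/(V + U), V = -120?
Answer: √13966727029/523 ≈ 225.97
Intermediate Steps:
F(Y, U) = U/(-120 + U) (F(Y, U) = (U + 0)/(-120 + U) = U/(-120 + U))
√(51060 + F(703, 643)) = √(51060 + 643/(-120 + 643)) = √(51060 + 643/523) = √(26705023/523) = √13966727029/523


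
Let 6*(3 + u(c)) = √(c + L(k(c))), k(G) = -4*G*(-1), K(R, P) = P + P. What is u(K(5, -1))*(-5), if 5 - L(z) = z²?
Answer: 15 - 5*I*√61/6 ≈ 15.0 - 6.5085*I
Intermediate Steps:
K(R, P) = 2*P
k(G) = 4*G
L(z) = 5 - z²
u(c) = -3 + √(5 + c - 16*c²)/6 (u(c) = -3 + √(c + (5 - (4*c)²))/6 = -3 + √(c + (5 - 16*c²))/6 = -3 + √(5 + c - 16*c²)/6)
u(K(5, -1))*(-5) = (-3 + √(5 + 2*(-1) - 16*(2*(-1))²)/6)*(-5) = (-3 + √(5 - 2 - 16*(-2)²)/6)*(-5) = (-3 + √(5 - 2 - 16*4)/6)*(-5) = (-3 + √(5 - 2 - 64)/6)*(-5) = (-3 + √(-61)/6)*(-5) = (-3 + (I*√61)/6)*(-5) = (-3 + I*√61/6)*(-5) = 15 - 5*I*√61/6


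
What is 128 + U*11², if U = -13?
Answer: -1445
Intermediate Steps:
128 + U*11² = 128 - 13*11² = 128 - 13*121 = 128 - 1573 = -1445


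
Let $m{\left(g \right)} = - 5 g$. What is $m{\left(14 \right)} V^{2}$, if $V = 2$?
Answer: $-280$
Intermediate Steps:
$m{\left(14 \right)} V^{2} = \left(-5\right) 14 \cdot 2^{2} = \left(-70\right) 4 = -280$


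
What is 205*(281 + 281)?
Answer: 115210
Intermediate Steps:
205*(281 + 281) = 205*562 = 115210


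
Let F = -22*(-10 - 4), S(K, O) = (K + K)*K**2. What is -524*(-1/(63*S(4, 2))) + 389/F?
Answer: 4207/3168 ≈ 1.3280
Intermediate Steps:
S(K, O) = 2*K**3 (S(K, O) = (2*K)*K**2 = 2*K**3)
F = 308 (F = -22*(-14) = 308)
-524*(-1/(63*S(4, 2))) + 389/F = -524/((-7*9)*(2*4**3)) + 389/308 = -524/((-126*64)) + 389*(1/308) = -524/((-63*128)) + 389/308 = -524/(-8064) + 389/308 = -524*(-1/8064) + 389/308 = 131/2016 + 389/308 = 4207/3168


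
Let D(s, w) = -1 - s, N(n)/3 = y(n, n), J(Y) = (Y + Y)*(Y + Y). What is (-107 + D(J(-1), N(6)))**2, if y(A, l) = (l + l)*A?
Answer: 12544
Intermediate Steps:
y(A, l) = 2*A*l (y(A, l) = (2*l)*A = 2*A*l)
J(Y) = 4*Y**2 (J(Y) = (2*Y)*(2*Y) = 4*Y**2)
N(n) = 6*n**2 (N(n) = 3*(2*n*n) = 3*(2*n**2) = 6*n**2)
(-107 + D(J(-1), N(6)))**2 = (-107 + (-1 - 4*(-1)**2))**2 = (-107 + (-1 - 4))**2 = (-107 - 5)**2 = (-112)**2 = 12544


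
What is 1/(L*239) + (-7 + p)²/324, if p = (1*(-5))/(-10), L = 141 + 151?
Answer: 2948867/22611312 ≈ 0.13042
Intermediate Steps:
L = 292
p = ½ (p = -5*(-⅒) = ½ ≈ 0.50000)
1/(L*239) + (-7 + p)²/324 = 1/(292*239) + (-7 + ½)²/324 = (1/292)*(1/239) + (-13/2)²*(1/324) = 1/69788 + (169/4)*(1/324) = 1/69788 + 169/1296 = 2948867/22611312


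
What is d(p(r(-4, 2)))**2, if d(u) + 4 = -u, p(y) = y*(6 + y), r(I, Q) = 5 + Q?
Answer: 9025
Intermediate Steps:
d(u) = -4 - u
d(p(r(-4, 2)))**2 = (-4 - (5 + 2)*(6 + (5 + 2)))**2 = (-4 - 7*(6 + 7))**2 = (-4 - 7*13)**2 = (-4 - 1*91)**2 = (-4 - 91)**2 = (-95)**2 = 9025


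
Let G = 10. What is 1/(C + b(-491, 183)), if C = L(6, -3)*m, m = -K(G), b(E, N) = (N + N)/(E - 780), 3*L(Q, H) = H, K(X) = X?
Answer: 1271/12344 ≈ 0.10296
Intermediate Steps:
L(Q, H) = H/3
b(E, N) = 2*N/(-780 + E) (b(E, N) = (2*N)/(-780 + E) = 2*N/(-780 + E))
m = -10 (m = -1*10 = -10)
C = 10 (C = ((⅓)*(-3))*(-10) = -1*(-10) = 10)
1/(C + b(-491, 183)) = 1/(10 + 2*183/(-780 - 491)) = 1/(10 + 2*183/(-1271)) = 1/(10 + 2*183*(-1/1271)) = 1/(10 - 366/1271) = 1/(12344/1271) = 1271/12344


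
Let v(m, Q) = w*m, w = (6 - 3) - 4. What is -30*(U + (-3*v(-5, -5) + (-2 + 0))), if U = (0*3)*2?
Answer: 510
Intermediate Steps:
w = -1 (w = 3 - 4 = -1)
v(m, Q) = -m
U = 0 (U = 0*2 = 0)
-30*(U + (-3*v(-5, -5) + (-2 + 0))) = -30*(0 + (-(-3)*(-5) + (-2 + 0))) = -30*(0 + (-3*5 - 2)) = -30*(0 + (-15 - 2)) = -30*(0 - 17) = -30*(-17) = 510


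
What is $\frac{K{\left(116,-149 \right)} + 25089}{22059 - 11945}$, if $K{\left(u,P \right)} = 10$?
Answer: $\frac{25099}{10114} \approx 2.4816$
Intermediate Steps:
$\frac{K{\left(116,-149 \right)} + 25089}{22059 - 11945} = \frac{10 + 25089}{22059 - 11945} = \frac{25099}{10114}$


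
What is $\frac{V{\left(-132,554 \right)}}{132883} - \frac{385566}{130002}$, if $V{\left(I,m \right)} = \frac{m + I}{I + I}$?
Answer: $- \frac{1127178240853}{380051226852} \approx -2.9659$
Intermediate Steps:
$V{\left(I,m \right)} = \frac{I + m}{2 I}$
$\frac{V{\left(-132,554 \right)}}{132883} - \frac{385566}{130002} = \frac{\frac{1}{2} \frac{1}{-132} \left(-132 + 554\right)}{132883} - \frac{385566}{130002} = \frac{1}{2} \left(- \frac{1}{132}\right) 422 \cdot \frac{1}{132883} - \frac{64261}{21667} = \left(- \frac{211}{132}\right) \frac{1}{132883} - \frac{64261}{21667} = - \frac{211}{17540556} - \frac{64261}{21667} = - \frac{1127178240853}{380051226852}$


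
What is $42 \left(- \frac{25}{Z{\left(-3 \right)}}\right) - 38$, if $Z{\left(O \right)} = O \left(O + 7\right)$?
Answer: $\frac{99}{2} \approx 49.5$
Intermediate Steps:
$Z{\left(O \right)} = O \left(7 + O\right)$
$42 \left(- \frac{25}{Z{\left(-3 \right)}}\right) - 38 = 42 \left(- \frac{25}{\left(-3\right) \left(7 - 3\right)}\right) - 38 = 42 \left(- \frac{25}{\left(-3\right) 4}\right) - 38 = 42 \left(- \frac{25}{-12}\right) - 38 = 42 \left(\left(-25\right) \left(- \frac{1}{12}\right)\right) - 38 = 42 \cdot \frac{25}{12} - 38 = \frac{175}{2} - 38 = \frac{99}{2}$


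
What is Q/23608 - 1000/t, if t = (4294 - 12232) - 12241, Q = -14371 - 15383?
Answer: -288398983/238192916 ≈ -1.2108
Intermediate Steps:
Q = -29754
t = -20179 (t = -7938 - 12241 = -20179)
Q/23608 - 1000/t = -29754/23608 - 1000/(-20179) = -29754*1/23608 - 1000*(-1/20179) = -14877/11804 + 1000/20179 = -288398983/238192916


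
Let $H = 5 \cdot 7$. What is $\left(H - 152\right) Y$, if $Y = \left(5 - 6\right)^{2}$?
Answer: $-117$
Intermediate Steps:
$Y = 1$ ($Y = \left(-1\right)^{2} = 1$)
$H = 35$
$\left(H - 152\right) Y = \left(35 - 152\right) 1 = \left(-117\right) 1 = -117$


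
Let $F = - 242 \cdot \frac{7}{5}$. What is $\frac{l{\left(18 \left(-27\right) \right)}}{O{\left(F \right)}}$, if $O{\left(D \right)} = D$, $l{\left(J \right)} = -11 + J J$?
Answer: $- \frac{1180925}{1694} \approx -697.12$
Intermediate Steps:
$F = - \frac{1694}{5}$ ($F = - 242 \cdot 7 \cdot \frac{1}{5} = \left(-242\right) \frac{7}{5} = - \frac{1694}{5} \approx -338.8$)
$l{\left(J \right)} = -11 + J^{2}$
$\frac{l{\left(18 \left(-27\right) \right)}}{O{\left(F \right)}} = \frac{-11 + \left(18 \left(-27\right)\right)^{2}}{- \frac{1694}{5}} = \left(-11 + \left(-486\right)^{2}\right) \left(- \frac{5}{1694}\right) = \left(-11 + 236196\right) \left(- \frac{5}{1694}\right) = 236185 \left(- \frac{5}{1694}\right) = - \frac{1180925}{1694}$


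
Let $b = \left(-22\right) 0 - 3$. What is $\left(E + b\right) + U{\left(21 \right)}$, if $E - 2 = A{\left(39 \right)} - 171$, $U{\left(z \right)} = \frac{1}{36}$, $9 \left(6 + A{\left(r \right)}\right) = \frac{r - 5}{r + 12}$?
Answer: $- \frac{19213}{108} \approx -177.9$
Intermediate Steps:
$A{\left(r \right)} = -6 + \frac{-5 + r}{9 \left(12 + r\right)}$ ($A{\left(r \right)} = -6 + \frac{\left(r - 5\right) \frac{1}{r + 12}}{9} = -6 + \frac{\left(-5 + r\right) \frac{1}{12 + r}}{9} = -6 + \frac{\frac{1}{12 + r} \left(-5 + r\right)}{9} = -6 + \frac{-5 + r}{9 \left(12 + r\right)}$)
$U{\left(z \right)} = \frac{1}{36}$
$E = - \frac{4723}{27}$ ($E = 2 - \left(171 - \frac{-653 - 2067}{9 \left(12 + 39\right)}\right) = 2 - \left(171 - \frac{-653 - 2067}{9 \cdot 51}\right) = 2 - \left(171 - - \frac{160}{27}\right) = 2 - \frac{4777}{27} = - \frac{4723}{27} \approx -174.93$)
$b = -3$ ($b = 0 - 3 = -3$)
$\left(E + b\right) + U{\left(21 \right)} = \left(- \frac{4723}{27} - 3\right) + \frac{1}{36} = - \frac{4804}{27} + \frac{1}{36} = - \frac{19213}{108}$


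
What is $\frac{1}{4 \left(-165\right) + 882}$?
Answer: $\frac{1}{222} \approx 0.0045045$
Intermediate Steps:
$\frac{1}{4 \left(-165\right) + 882} = \frac{1}{-660 + 882} = \frac{1}{222}$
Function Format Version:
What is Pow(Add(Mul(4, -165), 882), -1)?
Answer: Rational(1, 222) ≈ 0.0045045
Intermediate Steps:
Pow(Add(Mul(4, -165), 882), -1) = Pow(Add(-660, 882), -1) = Pow(222, -1) = Rational(1, 222)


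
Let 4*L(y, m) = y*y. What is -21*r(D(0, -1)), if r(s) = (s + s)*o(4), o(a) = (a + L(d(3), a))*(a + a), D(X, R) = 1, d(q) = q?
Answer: -2100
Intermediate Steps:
L(y, m) = y**2/4 (L(y, m) = (y*y)/4 = y**2/4)
o(a) = 2*a*(9/4 + a) (o(a) = (a + (1/4)*3**2)*(a + a) = (a + (1/4)*9)*(2*a) = (a + 9/4)*(2*a) = (9/4 + a)*(2*a) = 2*a*(9/4 + a))
r(s) = 100*s (r(s) = (s + s)*((1/2)*4*(9 + 4*4)) = (2*s)*((1/2)*4*(9 + 16)) = (2*s)*((1/2)*4*25) = (2*s)*50 = 100*s)
-21*r(D(0, -1)) = -2100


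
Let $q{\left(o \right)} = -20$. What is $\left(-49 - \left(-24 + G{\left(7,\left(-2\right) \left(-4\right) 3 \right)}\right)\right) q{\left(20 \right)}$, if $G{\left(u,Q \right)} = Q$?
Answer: $980$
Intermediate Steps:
$\left(-49 - \left(-24 + G{\left(7,\left(-2\right) \left(-4\right) 3 \right)}\right)\right) q{\left(20 \right)} = \left(-49 + \left(24 - \left(-2\right) \left(-4\right) 3\right)\right) \left(-20\right) = \left(-49 + \left(24 - 8 \cdot 3\right)\right) \left(-20\right) = \left(-49 + \left(24 - 24\right)\right) \left(-20\right) = \left(-49 + 0\right) \left(-20\right) = \left(-49\right) \left(-20\right) = 980$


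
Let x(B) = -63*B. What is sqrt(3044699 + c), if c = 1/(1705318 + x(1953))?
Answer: sqrt(7622729223390441138)/1582279 ≈ 1744.9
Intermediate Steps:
c = 1/1582279 (c = 1/(1705318 - 63*1953) = 1/(1705318 - 123039) = 1/1582279 ≈ 6.3200e-7)
sqrt(3044699 + c) = sqrt(3044699 + 1/1582279) = sqrt(4817563289022/1582279) = sqrt(7622729223390441138)/1582279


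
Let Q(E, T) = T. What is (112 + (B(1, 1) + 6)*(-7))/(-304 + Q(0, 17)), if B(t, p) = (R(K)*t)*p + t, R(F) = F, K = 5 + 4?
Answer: 0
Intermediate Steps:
K = 9
B(t, p) = t + 9*p*t (B(t, p) = (9*t)*p + t = 9*p*t + t = t + 9*p*t)
(112 + (B(1, 1) + 6)*(-7))/(-304 + Q(0, 17)) = (112 + (1*(1 + 9*1) + 6)*(-7))/(-304 + 17) = (112 + (1*(1 + 9) + 6)*(-7))/(-287) = (112 + (1*10 + 6)*(-7))*(-1/287) = (112 + (10 + 6)*(-7))*(-1/287) = (112 + 16*(-7))*(-1/287) = (112 - 112)*(-1/287) = 0*(-1/287) = 0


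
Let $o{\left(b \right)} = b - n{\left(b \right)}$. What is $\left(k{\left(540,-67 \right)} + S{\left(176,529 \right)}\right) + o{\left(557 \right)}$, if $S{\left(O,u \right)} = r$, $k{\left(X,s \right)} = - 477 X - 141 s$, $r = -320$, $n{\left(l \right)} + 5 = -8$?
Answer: $-247883$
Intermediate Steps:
$n{\left(l \right)} = -13$ ($n{\left(l \right)} = -5 - 8 = -13$)
$o{\left(b \right)} = 13 + b$ ($o{\left(b \right)} = b - -13 = b + 13 = 13 + b$)
$S{\left(O,u \right)} = -320$
$\left(k{\left(540,-67 \right)} + S{\left(176,529 \right)}\right) + o{\left(557 \right)} = \left(\left(\left(-477\right) 540 - -9447\right) - 320\right) + \left(13 + 557\right) = \left(\left(-257580 + 9447\right) - 320\right) + 570 = \left(-248133 - 320\right) + 570 = -248453 + 570 = -247883$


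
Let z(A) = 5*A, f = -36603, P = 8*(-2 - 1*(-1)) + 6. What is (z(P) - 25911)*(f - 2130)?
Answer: 1003998093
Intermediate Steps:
P = -2 (P = 8*(-2 + 1) + 6 = 8*(-1) + 6 = -8 + 6 = -2)
(z(P) - 25911)*(f - 2130) = (5*(-2) - 25911)*(-36603 - 2130) = (-10 - 25911)*(-38733) = -25921*(-38733) = 1003998093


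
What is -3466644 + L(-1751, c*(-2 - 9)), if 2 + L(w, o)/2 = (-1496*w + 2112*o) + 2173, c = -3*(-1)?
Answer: 1637298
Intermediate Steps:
c = 3
L(w, o) = 4342 - 2992*w + 4224*o (L(w, o) = -4 + 2*((-1496*w + 2112*o) + 2173) = -4 + 2*(2173 - 1496*w + 2112*o) = -4 + (4346 - 2992*w + 4224*o) = 4342 - 2992*w + 4224*o)
-3466644 + L(-1751, c*(-2 - 9)) = -3466644 + (4342 - 2992*(-1751) + 4224*(3*(-2 - 9))) = -3466644 + (4342 + 5238992 + 4224*(3*(-11))) = -3466644 + (4342 + 5238992 + 4224*(-33)) = -3466644 + (4342 + 5238992 - 139392) = -3466644 + 5103942 = 1637298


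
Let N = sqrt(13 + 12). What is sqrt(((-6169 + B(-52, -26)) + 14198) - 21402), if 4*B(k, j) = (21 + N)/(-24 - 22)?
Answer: I*sqrt(28297567)/46 ≈ 115.64*I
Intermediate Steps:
N = 5 (N = sqrt(25) = 5)
B(k, j) = -13/92 (B(k, j) = ((21 + 5)/(-24 - 22))/4 = (26/(-46))/4 = (26*(-1/46))/4 = (1/4)*(-13/23) = -13/92)
sqrt(((-6169 + B(-52, -26)) + 14198) - 21402) = sqrt(((-6169 - 13/92) + 14198) - 21402) = sqrt((-567561/92 + 14198) - 21402) = sqrt(738655/92 - 21402) = sqrt(-1230329/92) = I*sqrt(28297567)/46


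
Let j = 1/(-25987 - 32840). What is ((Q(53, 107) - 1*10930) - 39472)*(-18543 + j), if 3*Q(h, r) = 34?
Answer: 164902810960664/176481 ≈ 9.3439e+8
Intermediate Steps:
Q(h, r) = 34/3 (Q(h, r) = (⅓)*34 = 34/3)
j = -1/58827 (j = 1/(-58827) = -1/58827 ≈ -1.6999e-5)
((Q(53, 107) - 1*10930) - 39472)*(-18543 + j) = ((34/3 - 1*10930) - 39472)*(-18543 - 1/58827) = ((34/3 - 10930) - 39472)*(-1090829062/58827) = (-32756/3 - 39472)*(-1090829062/58827) = -151172/3*(-1090829062/58827) = 164902810960664/176481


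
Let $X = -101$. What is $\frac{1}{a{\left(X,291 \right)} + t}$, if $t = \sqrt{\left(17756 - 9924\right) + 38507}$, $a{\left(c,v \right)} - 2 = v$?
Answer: $\frac{293}{39510} - \frac{\sqrt{46339}}{39510} \approx 0.0019675$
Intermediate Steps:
$a{\left(c,v \right)} = 2 + v$
$t = \sqrt{46339}$ ($t = \sqrt{\left(17756 - 9924\right) + 38507} = \sqrt{7832 + 38507} = \sqrt{46339} \approx 215.26$)
$\frac{1}{a{\left(X,291 \right)} + t} = \frac{1}{\left(2 + 291\right) + \sqrt{46339}} = \frac{1}{293 + \sqrt{46339}}$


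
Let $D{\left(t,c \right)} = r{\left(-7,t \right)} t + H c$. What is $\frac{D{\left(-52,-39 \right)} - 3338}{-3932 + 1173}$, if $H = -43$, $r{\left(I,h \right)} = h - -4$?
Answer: $- \frac{835}{2759} \approx -0.30265$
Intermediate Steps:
$r{\left(I,h \right)} = 4 + h$ ($r{\left(I,h \right)} = h + 4 = 4 + h$)
$D{\left(t,c \right)} = - 43 c + t \left(4 + t\right)$ ($D{\left(t,c \right)} = \left(4 + t\right) t - 43 c = t \left(4 + t\right) - 43 c = - 43 c + t \left(4 + t\right)$)
$\frac{D{\left(-52,-39 \right)} - 3338}{-3932 + 1173} = \frac{\left(\left(-43\right) \left(-39\right) - 52 \left(4 - 52\right)\right) - 3338}{-3932 + 1173} = \frac{\left(1677 - -2496\right) - 3338}{-2759} = \left(\left(1677 + 2496\right) - 3338\right) \left(- \frac{1}{2759}\right) = \left(4173 - 3338\right) \left(- \frac{1}{2759}\right) = 835 \left(- \frac{1}{2759}\right) = - \frac{835}{2759}$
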